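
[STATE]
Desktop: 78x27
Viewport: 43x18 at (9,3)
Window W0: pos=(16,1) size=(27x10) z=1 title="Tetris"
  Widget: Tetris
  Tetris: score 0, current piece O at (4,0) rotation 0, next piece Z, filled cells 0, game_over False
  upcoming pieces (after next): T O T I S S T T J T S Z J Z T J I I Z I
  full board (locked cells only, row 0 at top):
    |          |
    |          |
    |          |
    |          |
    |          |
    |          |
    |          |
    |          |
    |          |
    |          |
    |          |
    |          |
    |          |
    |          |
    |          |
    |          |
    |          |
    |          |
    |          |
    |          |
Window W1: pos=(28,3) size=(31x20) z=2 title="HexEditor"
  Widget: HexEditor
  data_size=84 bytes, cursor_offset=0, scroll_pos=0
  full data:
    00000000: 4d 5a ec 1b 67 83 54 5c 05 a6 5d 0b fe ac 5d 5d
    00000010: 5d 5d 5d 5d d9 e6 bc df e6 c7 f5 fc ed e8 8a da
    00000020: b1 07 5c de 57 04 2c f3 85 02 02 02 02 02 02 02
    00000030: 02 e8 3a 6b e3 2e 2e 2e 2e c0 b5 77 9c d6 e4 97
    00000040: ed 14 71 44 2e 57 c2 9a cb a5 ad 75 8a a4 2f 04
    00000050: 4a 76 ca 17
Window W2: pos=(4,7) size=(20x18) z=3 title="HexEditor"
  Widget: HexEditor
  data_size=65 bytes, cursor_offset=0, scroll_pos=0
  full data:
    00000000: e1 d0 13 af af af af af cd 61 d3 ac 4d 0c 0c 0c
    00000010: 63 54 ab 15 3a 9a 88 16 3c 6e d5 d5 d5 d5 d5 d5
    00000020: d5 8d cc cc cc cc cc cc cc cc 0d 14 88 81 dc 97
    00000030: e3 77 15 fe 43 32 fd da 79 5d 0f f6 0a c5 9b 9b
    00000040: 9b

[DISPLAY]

       ┠───────────┏━━━━━━━━━━━━━━━━━━━━━━━
       ┃          │┃ HexEditor             
       ┃          │┠───────────────────────
       ┃          │┃00000000  4D 5a ec 1b 6
━━━━━━━━━━━━━━┓   │┃00000010  5d 5d 5d 5d d
Editor        ┃   │┃00000020  b1 07 5c de 5
──────────────┨   │┃00000030  02 e8 3a 6b e
0000  E1 d0 13┃━━━━┃00000040  ed 14 71 44 2
0010  63 54 ab┃    ┃00000050  4a 76 ca 17  
0020  d5 8d cc┃    ┃                       
0030  e3 77 15┃    ┃                       
0040  9b      ┃    ┃                       
              ┃    ┃                       
              ┃    ┃                       
              ┃    ┃                       
              ┃    ┃                       
              ┃    ┃                       
              ┃    ┃                       


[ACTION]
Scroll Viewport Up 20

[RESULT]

                                           
       ┏━━━━━━━━━━━━━━━━━━━━━━━━━┓         
       ┃ Tetris                  ┃         
       ┠───────────┏━━━━━━━━━━━━━━━━━━━━━━━
       ┃          │┃ HexEditor             
       ┃          │┠───────────────────────
       ┃          │┃00000000  4D 5a ec 1b 6
━━━━━━━━━━━━━━┓   │┃00000010  5d 5d 5d 5d d
Editor        ┃   │┃00000020  b1 07 5c de 5
──────────────┨   │┃00000030  02 e8 3a 6b e
0000  E1 d0 13┃━━━━┃00000040  ed 14 71 44 2
0010  63 54 ab┃    ┃00000050  4a 76 ca 17  
0020  d5 8d cc┃    ┃                       
0030  e3 77 15┃    ┃                       
0040  9b      ┃    ┃                       
              ┃    ┃                       
              ┃    ┃                       
              ┃    ┃                       


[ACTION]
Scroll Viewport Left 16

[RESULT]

                                           
                ┏━━━━━━━━━━━━━━━━━━━━━━━━━┓
                ┃ Tetris                  ┃
                ┠───────────┏━━━━━━━━━━━━━━
                ┃          │┃ HexEditor    
                ┃          │┠──────────────
                ┃          │┃00000000  4D 5
    ┏━━━━━━━━━━━━━━━━━━┓   │┃00000010  5d 5
    ┃ HexEditor        ┃   │┃00000020  b1 0
    ┠──────────────────┨   │┃00000030  02 e
    ┃00000000  E1 d0 13┃━━━━┃00000040  ed 1
    ┃00000010  63 54 ab┃    ┃00000050  4a 7
    ┃00000020  d5 8d cc┃    ┃              
    ┃00000030  e3 77 15┃    ┃              
    ┃00000040  9b      ┃    ┃              
    ┃                  ┃    ┃              
    ┃                  ┃    ┃              
    ┃                  ┃    ┃              


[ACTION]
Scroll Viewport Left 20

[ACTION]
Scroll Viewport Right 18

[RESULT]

                                           
━━━━━━━━━━━━━━━━━━━━━━━━┓                  
Tetris                  ┃                  
──────────┏━━━━━━━━━━━━━━━━━━━━━━━━━━━━━┓  
         │┃ HexEditor                   ┃  
         │┠─────────────────────────────┨  
         │┃00000000  4D 5a ec 1b 67 83 5┃  
━━━━━┓   │┃00000010  5d 5d 5d 5d d9 e6 b┃  
     ┃   │┃00000020  b1 07 5c de 57 04 2┃  
─────┨   │┃00000030  02 e8 3a 6b e3 2e 2┃  
d0 13┃━━━━┃00000040  ed 14 71 44 2e 57 c┃  
54 ab┃    ┃00000050  4a 76 ca 17        ┃  
8d cc┃    ┃                             ┃  
77 15┃    ┃                             ┃  
     ┃    ┃                             ┃  
     ┃    ┃                             ┃  
     ┃    ┃                             ┃  
     ┃    ┃                             ┃  


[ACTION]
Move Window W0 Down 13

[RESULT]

                                           
                                           
                                           
          ┏━━━━━━━━━━━━━━━━━━━━━━━━━━━━━┓  
          ┃ HexEditor                   ┃  
          ┠─────────────────────────────┨  
          ┃00000000  4D 5a ec 1b 67 83 5┃  
━━━━━┓    ┃00000010  5d 5d 5d 5d d9 e6 b┃  
     ┃    ┃00000020  b1 07 5c de 57 04 2┃  
─────┨    ┃00000030  02 e8 3a 6b e3 2e 2┃  
d0 13┃    ┃00000040  ed 14 71 44 2e 57 c┃  
54 ab┃    ┃00000050  4a 76 ca 17        ┃  
8d cc┃    ┃                             ┃  
77 15┃    ┃                             ┃  
     ┃━━━━┃                             ┃  
     ┃    ┃                             ┃  
     ┃────┃                             ┃  
     ┃   │┃                             ┃  


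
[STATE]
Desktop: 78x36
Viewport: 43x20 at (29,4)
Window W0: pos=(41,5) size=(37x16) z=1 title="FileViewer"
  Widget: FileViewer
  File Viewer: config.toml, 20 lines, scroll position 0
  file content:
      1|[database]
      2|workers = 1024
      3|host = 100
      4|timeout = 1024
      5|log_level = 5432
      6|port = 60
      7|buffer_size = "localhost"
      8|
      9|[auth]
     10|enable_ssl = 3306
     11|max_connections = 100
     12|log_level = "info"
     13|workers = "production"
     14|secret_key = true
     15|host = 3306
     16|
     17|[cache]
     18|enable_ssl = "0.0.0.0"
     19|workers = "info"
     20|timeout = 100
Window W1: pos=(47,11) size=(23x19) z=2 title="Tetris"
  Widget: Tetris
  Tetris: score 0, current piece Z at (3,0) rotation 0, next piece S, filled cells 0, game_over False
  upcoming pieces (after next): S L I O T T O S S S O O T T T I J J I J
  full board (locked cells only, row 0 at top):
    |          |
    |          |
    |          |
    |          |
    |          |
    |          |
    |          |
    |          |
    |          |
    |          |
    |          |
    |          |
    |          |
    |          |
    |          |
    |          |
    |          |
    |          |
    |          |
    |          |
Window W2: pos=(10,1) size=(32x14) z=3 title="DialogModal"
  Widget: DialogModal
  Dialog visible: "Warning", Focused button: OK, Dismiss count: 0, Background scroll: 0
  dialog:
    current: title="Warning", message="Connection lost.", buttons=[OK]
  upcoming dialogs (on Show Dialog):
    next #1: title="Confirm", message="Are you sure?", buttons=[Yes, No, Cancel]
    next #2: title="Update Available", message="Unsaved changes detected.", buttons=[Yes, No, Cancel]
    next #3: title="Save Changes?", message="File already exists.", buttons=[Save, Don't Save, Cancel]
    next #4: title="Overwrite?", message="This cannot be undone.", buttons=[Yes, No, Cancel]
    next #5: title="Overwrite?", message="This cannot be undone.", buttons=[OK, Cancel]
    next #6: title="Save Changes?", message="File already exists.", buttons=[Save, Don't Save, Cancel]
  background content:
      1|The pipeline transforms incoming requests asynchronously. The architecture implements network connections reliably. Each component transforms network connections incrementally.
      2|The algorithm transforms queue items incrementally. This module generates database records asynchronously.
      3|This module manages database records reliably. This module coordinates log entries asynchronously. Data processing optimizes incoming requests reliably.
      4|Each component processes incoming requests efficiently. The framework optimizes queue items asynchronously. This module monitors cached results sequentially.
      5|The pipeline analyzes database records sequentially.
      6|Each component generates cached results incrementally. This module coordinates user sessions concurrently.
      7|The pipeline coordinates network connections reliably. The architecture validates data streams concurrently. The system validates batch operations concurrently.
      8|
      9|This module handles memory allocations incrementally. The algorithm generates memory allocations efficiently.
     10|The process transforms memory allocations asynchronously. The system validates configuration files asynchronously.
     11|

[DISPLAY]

forms incomi┃                              
sforms queue┃━━━━━━━━━━━━━━━━━━━━━━━━━━━━━━
──────┐ase r┃ FileViewer                   
      │incom┃──────────────────────────────
lost. │abase┃[database]                    
      │cache┃workers = 1024                
──────┘netwo┃host = 100                    
            ┃timeo┏━━━━━━━━━━━━━━━━━━━━━┓  
s memory all┃log_l┃ Tetris              ┃  
orms memory ┃port ┠─────────────────────┨  
━━━━━━━━━━━━┛buffe┃          │Next:     ┃  
            ┃     ┃          │ ░░       ┃  
            ┃[auth┃          │░░        ┃  
            ┃enabl┃          │          ┃  
            ┃max_c┃          │          ┃  
            ┃log_l┃          │          ┃  
            ┗━━━━━┃          │Score:    ┃━━
                  ┃          │0         ┃  
                  ┃          │          ┃  
                  ┃          │          ┃  


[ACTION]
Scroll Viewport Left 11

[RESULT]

eline transforms incomi┃                   
orithm transforms queue┃━━━━━━━━━━━━━━━━━━━
─────────────────┐ase r┃ FileViewer        
    Warning      │incom┃───────────────────
Connection lost. │abase┃[database]         
      [OK]       │cache┃workers = 1024     
─────────────────┘netwo┃host = 100         
                       ┃timeo┏━━━━━━━━━━━━━
dule handles memory all┃log_l┃ Tetris      
cess transforms memory ┃port ┠─────────────
━━━━━━━━━━━━━━━━━━━━━━━┛buffe┃          │Ne
                       ┃     ┃          │ ░
                       ┃[auth┃          │░░
                       ┃enabl┃          │  
                       ┃max_c┃          │  
                       ┃log_l┃          │  
                       ┗━━━━━┃          │Sc
                             ┃          │0 
                             ┃          │  
                             ┃          │  


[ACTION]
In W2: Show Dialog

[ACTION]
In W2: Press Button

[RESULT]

eline transforms incomi┃                   
orithm transforms queue┃━━━━━━━━━━━━━━━━━━━
dule manages database r┃ FileViewer        
mponent processes incom┃───────────────────
eline analyzes database┃[database]         
mponent generates cache┃workers = 1024     
eline coordinates netwo┃host = 100         
                       ┃timeo┏━━━━━━━━━━━━━
dule handles memory all┃log_l┃ Tetris      
cess transforms memory ┃port ┠─────────────
━━━━━━━━━━━━━━━━━━━━━━━┛buffe┃          │Ne
                       ┃     ┃          │ ░
                       ┃[auth┃          │░░
                       ┃enabl┃          │  
                       ┃max_c┃          │  
                       ┃log_l┃          │  
                       ┗━━━━━┃          │Sc
                             ┃          │0 
                             ┃          │  
                             ┃          │  


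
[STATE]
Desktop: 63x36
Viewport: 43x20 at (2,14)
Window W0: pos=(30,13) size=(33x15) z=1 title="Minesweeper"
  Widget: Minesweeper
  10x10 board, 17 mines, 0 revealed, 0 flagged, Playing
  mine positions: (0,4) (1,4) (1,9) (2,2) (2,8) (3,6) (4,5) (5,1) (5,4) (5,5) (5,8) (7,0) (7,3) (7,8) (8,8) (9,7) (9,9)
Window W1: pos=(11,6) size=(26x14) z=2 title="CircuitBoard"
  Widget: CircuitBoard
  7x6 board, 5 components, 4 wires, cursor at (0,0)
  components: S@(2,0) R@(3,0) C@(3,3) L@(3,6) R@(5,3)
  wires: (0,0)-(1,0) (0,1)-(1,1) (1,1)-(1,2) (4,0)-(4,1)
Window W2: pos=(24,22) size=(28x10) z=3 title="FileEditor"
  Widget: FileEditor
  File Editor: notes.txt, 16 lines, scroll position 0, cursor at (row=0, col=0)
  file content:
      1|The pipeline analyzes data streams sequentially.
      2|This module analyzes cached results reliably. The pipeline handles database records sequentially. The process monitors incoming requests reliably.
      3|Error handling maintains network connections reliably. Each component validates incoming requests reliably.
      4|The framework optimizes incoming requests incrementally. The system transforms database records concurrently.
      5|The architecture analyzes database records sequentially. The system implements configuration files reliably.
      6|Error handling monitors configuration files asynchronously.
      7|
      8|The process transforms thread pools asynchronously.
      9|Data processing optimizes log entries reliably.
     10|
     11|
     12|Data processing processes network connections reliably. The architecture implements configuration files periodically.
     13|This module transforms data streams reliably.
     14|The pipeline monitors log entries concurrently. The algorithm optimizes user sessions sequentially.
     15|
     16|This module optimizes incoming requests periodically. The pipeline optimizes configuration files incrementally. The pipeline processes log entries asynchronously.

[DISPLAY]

         ┃2   S                   ┃weeper  
         ┃                        ┃────────
         ┃3   R           C       ┃■■■■    
         ┃                        ┃■■■■    
         ┃4   · ─ ·               ┃■■■■    
         ┗━━━━━━━━━━━━━━━━━━━━━━━━┛■■■■    
                            ┃■■■■■■■■■■    
                            ┃■■■■■■■■■■    
                      ┏━━━━━━━━━━━━━━━━━━━━
                      ┃ FileEditor         
                      ┠────────────────────
                      ┃█he pipeline analyze
                      ┃This module analyzes
                      ┃Error handling maint
                      ┃The framework optimi
                      ┃The architecture ana
                      ┃Error handling monit
                      ┗━━━━━━━━━━━━━━━━━━━━
                                           
                                           


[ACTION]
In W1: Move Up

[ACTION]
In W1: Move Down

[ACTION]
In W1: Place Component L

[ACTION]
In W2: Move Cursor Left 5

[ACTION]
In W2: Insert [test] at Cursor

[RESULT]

         ┃2   S                   ┃weeper  
         ┃                        ┃────────
         ┃3   R           C       ┃■■■■    
         ┃                        ┃■■■■    
         ┃4   · ─ ·               ┃■■■■    
         ┗━━━━━━━━━━━━━━━━━━━━━━━━┛■■■■    
                            ┃■■■■■■■■■■    
                            ┃■■■■■■■■■■    
                      ┏━━━━━━━━━━━━━━━━━━━━
                      ┃ FileEditor         
                      ┠────────────────────
                      ┃test█he pipeline ana
                      ┃This module analyzes
                      ┃Error handling maint
                      ┃The framework optimi
                      ┃The architecture ana
                      ┃Error handling monit
                      ┗━━━━━━━━━━━━━━━━━━━━
                                           
                                           


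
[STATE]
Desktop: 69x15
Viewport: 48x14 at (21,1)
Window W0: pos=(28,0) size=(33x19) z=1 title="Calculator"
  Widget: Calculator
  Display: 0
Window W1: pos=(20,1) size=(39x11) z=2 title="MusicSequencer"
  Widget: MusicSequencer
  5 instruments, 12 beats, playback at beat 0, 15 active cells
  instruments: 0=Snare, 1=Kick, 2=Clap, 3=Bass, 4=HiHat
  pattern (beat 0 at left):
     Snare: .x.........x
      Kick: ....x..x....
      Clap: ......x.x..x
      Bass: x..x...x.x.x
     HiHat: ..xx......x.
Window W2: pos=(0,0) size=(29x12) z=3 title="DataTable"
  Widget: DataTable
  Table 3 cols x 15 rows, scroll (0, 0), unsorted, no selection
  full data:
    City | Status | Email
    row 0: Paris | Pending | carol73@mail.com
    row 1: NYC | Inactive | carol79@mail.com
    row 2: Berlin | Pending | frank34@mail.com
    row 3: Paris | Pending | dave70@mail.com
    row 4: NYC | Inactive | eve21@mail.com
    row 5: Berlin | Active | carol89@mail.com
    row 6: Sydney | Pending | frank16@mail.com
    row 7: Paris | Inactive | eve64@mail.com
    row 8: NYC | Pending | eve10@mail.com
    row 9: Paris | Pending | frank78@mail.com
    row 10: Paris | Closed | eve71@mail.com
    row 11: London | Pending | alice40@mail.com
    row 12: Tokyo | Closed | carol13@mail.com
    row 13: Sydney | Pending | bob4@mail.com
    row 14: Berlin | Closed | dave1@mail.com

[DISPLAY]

       ┃━━━━━━━━━━━━━━━━━━━━━━━━━━━━━┓ ┃        
───────┨quencer                      ┃─┨        
l      ┃─────────────────────────────┨0┃        
───────┃2345678901                   ┃ ┃        
l73@mai┃·········█                   ┃ ┃        
l79@mai┃··█··█····                   ┃ ┃        
k34@mai┃····█·█··█                   ┃ ┃        
70@mail┃·█···█·█·█                   ┃ ┃        
1@mail.┃██······█·                   ┃ ┃        
l89@mai┃                             ┃ ┃        
━━━━━━━┛━━━━━━━━━━━━━━━━━━━━━━━━━━━━━┛ ┃        
       ┃├───┼───┼───┼───┤              ┃        
       ┃│ C │ MC│ MR│ M+│              ┃        
       ┃└───┴───┴───┴───┘              ┃        


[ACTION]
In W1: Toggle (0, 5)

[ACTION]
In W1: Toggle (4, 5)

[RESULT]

       ┃━━━━━━━━━━━━━━━━━━━━━━━━━━━━━┓ ┃        
───────┨quencer                      ┃─┨        
l      ┃─────────────────────────────┨0┃        
───────┃2345678901                   ┃ ┃        
l73@mai┃···█·····█                   ┃ ┃        
l79@mai┃··█··█····                   ┃ ┃        
k34@mai┃····█·█··█                   ┃ ┃        
70@mail┃·█···█·█·█                   ┃ ┃        
1@mail.┃██·█····█·                   ┃ ┃        
l89@mai┃                             ┃ ┃        
━━━━━━━┛━━━━━━━━━━━━━━━━━━━━━━━━━━━━━┛ ┃        
       ┃├───┼───┼───┼───┤              ┃        
       ┃│ C │ MC│ MR│ M+│              ┃        
       ┃└───┴───┴───┴───┘              ┃        


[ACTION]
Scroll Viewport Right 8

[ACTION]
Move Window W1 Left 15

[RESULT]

       ┃━━━━━━━━━━━━━━┓                ┃        
───────┨              ┃────────────────┨        
l      ┃──────────────┨               0┃        
───────┃              ┃─┐              ┃        
l73@mai┃              ┃ │              ┃        
l79@mai┃              ┃─┤              ┃        
k34@mai┃              ┃ │              ┃        
70@mail┃              ┃─┤              ┃        
1@mail.┃              ┃ │              ┃        
l89@mai┃              ┃─┤              ┃        
━━━━━━━┛━━━━━━━━━━━━━━┛ │              ┃        
       ┃├───┼───┼───┼───┤              ┃        
       ┃│ C │ MC│ MR│ M+│              ┃        
       ┃└───┴───┴───┴───┘              ┃        


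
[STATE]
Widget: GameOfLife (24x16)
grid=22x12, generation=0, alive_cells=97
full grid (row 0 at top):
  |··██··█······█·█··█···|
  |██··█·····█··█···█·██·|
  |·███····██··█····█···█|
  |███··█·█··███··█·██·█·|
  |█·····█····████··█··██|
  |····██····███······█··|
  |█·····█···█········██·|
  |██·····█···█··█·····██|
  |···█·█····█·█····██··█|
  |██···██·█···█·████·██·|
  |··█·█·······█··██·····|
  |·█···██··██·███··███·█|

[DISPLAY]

Gen: 0                  
··██··█······█·█··█···  
██··█·····█··█···█·██·  
·███····██··█····█···█  
███··█·█··███··█·██·█·  
█·····█····████··█··██  
····██····███······█··  
█·····█···█········██·  
██·····█···█··█·····██  
···█·█····█·█····██··█  
██···██·█···█·████·██·  
··█·█·······█··██·····  
·█···██··██·███··███·█  
                        
                        
                        


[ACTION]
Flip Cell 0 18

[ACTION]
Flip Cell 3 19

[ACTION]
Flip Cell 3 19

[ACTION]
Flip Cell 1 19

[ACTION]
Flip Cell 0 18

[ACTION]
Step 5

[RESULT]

Gen: 5                  
·██···················  
·█·█············█████·  
··█·········█·█·······  
·····██···██··█····███  
··███··█···█··█····███  
·█···██·█·███······█·█  
█··█·██·███··········█  
·█···█··█·····█······█  
······██··████·······█  
···█···████·········██  
·······█·····███······  
·············███······  
                        
                        
                        


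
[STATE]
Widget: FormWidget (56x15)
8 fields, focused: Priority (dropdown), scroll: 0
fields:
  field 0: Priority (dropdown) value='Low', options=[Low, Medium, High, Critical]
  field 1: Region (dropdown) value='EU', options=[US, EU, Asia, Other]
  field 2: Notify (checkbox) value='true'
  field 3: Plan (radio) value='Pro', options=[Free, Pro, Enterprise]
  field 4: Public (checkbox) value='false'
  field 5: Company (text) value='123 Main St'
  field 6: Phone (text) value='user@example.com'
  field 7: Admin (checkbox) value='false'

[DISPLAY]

> Priority:   [Low                                    ▼]
  Region:     [EU                                     ▼]
  Notify:     [x]                                       
  Plan:       ( ) Free  (●) Pro  ( ) Enterprise         
  Public:     [ ]                                       
  Company:    [123 Main St                             ]
  Phone:      [user@example.com                        ]
  Admin:      [ ]                                       
                                                        
                                                        
                                                        
                                                        
                                                        
                                                        
                                                        


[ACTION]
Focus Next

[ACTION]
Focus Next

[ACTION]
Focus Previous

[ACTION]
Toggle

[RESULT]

  Priority:   [Low                                    ▼]
> Region:     [EU                                     ▼]
  Notify:     [x]                                       
  Plan:       ( ) Free  (●) Pro  ( ) Enterprise         
  Public:     [ ]                                       
  Company:    [123 Main St                             ]
  Phone:      [user@example.com                        ]
  Admin:      [ ]                                       
                                                        
                                                        
                                                        
                                                        
                                                        
                                                        
                                                        


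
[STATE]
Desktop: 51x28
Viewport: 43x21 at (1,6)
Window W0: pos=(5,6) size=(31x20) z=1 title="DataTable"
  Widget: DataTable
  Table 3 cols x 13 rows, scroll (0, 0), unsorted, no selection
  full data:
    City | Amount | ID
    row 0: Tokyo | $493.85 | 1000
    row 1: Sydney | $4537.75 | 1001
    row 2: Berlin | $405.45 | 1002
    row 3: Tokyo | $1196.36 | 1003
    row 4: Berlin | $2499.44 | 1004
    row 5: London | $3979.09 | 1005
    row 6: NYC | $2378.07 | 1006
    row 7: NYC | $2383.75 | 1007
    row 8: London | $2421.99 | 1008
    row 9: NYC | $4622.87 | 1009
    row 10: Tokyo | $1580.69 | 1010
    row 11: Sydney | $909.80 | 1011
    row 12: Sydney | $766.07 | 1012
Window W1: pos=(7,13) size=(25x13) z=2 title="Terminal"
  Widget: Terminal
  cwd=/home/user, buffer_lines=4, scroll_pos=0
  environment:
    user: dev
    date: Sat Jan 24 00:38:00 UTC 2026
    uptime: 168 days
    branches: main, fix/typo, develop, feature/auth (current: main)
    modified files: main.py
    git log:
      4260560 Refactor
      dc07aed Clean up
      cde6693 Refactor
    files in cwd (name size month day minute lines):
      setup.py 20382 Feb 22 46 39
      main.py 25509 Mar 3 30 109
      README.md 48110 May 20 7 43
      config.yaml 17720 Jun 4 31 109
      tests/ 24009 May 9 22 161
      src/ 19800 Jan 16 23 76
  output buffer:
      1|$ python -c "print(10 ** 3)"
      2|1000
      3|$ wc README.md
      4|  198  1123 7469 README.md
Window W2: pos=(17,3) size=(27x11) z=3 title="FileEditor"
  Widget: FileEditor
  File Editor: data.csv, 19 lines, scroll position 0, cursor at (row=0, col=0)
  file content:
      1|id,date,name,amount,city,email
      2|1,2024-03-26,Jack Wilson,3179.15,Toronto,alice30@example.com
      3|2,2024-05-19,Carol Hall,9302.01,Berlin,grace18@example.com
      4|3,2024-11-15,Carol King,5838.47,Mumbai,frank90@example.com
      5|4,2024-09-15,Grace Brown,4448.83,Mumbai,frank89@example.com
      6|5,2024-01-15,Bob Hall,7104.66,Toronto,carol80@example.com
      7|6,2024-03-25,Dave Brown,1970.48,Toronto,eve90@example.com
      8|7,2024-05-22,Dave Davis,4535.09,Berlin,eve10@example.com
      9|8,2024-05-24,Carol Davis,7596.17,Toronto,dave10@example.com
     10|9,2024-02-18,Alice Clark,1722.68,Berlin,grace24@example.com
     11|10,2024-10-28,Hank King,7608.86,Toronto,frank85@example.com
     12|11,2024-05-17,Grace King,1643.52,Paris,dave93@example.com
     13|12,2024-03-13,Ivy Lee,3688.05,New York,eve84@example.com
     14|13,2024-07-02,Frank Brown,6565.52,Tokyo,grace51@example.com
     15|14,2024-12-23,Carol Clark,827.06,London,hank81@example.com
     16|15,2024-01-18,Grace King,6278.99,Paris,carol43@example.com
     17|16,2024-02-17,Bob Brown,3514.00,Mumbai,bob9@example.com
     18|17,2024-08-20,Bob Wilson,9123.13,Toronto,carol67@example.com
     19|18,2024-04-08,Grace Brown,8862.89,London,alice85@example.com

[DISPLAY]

    ┏━━━━━━━━━━━┃█d,date,name,amount,city▲┃
    ┃ DataTable ┃1,2024-03-26,Jack Wilson█┃
    ┠───────────┃2,2024-05-19,Carol Hall,░┃
    ┃City  │Amou┃3,2024-11-15,Carol King,░┃
    ┃──────┼────┃4,2024-09-15,Grace Brown░┃
    ┃Tokyo │$493┃5,2024-01-15,Bob Hall,71░┃
    ┃Sydney│$453┃6,2024-03-25,Dave Brown,▼┃
    ┃B┏━━━━━━━━━┗━━━━━━━━━━━━━━━━━━━━━━━━━┛
    ┃T┃ Terminal              ┃   ┃        
    ┃B┠───────────────────────┨   ┃        
    ┃L┃$ python -c "print(10 *┃   ┃        
    ┃N┃1000                   ┃   ┃        
    ┃N┃$ wc README.md         ┃   ┃        
    ┃L┃  198  1123 7469 README┃   ┃        
    ┃N┃$ █                    ┃   ┃        
    ┃T┃                       ┃   ┃        
    ┃S┃                       ┃   ┃        
    ┃S┃                       ┃   ┃        
    ┃ ┃                       ┃   ┃        
    ┗━┗━━━━━━━━━━━━━━━━━━━━━━━┛━━━┛        
                                           


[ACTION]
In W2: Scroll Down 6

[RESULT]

    ┏━━━━━━━━━━━┃6,2024-03-25,Dave Brown,▲┃
    ┃ DataTable ┃7,2024-05-22,Dave Davis,░┃
    ┠───────────┃8,2024-05-24,Carol Davis░┃
    ┃City  │Amou┃9,2024-02-18,Alice Clark█┃
    ┃──────┼────┃10,2024-10-28,Hank King,░┃
    ┃Tokyo │$493┃11,2024-05-17,Grace King░┃
    ┃Sydney│$453┃12,2024-03-13,Ivy Lee,36▼┃
    ┃B┏━━━━━━━━━┗━━━━━━━━━━━━━━━━━━━━━━━━━┛
    ┃T┃ Terminal              ┃   ┃        
    ┃B┠───────────────────────┨   ┃        
    ┃L┃$ python -c "print(10 *┃   ┃        
    ┃N┃1000                   ┃   ┃        
    ┃N┃$ wc README.md         ┃   ┃        
    ┃L┃  198  1123 7469 README┃   ┃        
    ┃N┃$ █                    ┃   ┃        
    ┃T┃                       ┃   ┃        
    ┃S┃                       ┃   ┃        
    ┃S┃                       ┃   ┃        
    ┃ ┃                       ┃   ┃        
    ┗━┗━━━━━━━━━━━━━━━━━━━━━━━┛━━━┛        
                                           


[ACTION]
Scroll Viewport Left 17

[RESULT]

     ┏━━━━━━━━━━━┃6,2024-03-25,Dave Brown,▲
     ┃ DataTable ┃7,2024-05-22,Dave Davis,░
     ┠───────────┃8,2024-05-24,Carol Davis░
     ┃City  │Amou┃9,2024-02-18,Alice Clark█
     ┃──────┼────┃10,2024-10-28,Hank King,░
     ┃Tokyo │$493┃11,2024-05-17,Grace King░
     ┃Sydney│$453┃12,2024-03-13,Ivy Lee,36▼
     ┃B┏━━━━━━━━━┗━━━━━━━━━━━━━━━━━━━━━━━━━
     ┃T┃ Terminal              ┃   ┃       
     ┃B┠───────────────────────┨   ┃       
     ┃L┃$ python -c "print(10 *┃   ┃       
     ┃N┃1000                   ┃   ┃       
     ┃N┃$ wc README.md         ┃   ┃       
     ┃L┃  198  1123 7469 README┃   ┃       
     ┃N┃$ █                    ┃   ┃       
     ┃T┃                       ┃   ┃       
     ┃S┃                       ┃   ┃       
     ┃S┃                       ┃   ┃       
     ┃ ┃                       ┃   ┃       
     ┗━┗━━━━━━━━━━━━━━━━━━━━━━━┛━━━┛       
                                           


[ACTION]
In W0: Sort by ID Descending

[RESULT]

     ┏━━━━━━━━━━━┃6,2024-03-25,Dave Brown,▲
     ┃ DataTable ┃7,2024-05-22,Dave Davis,░
     ┠───────────┃8,2024-05-24,Carol Davis░
     ┃City  │Amou┃9,2024-02-18,Alice Clark█
     ┃──────┼────┃10,2024-10-28,Hank King,░
     ┃Sydney│$766┃11,2024-05-17,Grace King░
     ┃Sydney│$909┃12,2024-03-13,Ivy Lee,36▼
     ┃T┏━━━━━━━━━┗━━━━━━━━━━━━━━━━━━━━━━━━━
     ┃N┃ Terminal              ┃   ┃       
     ┃L┠───────────────────────┨   ┃       
     ┃N┃$ python -c "print(10 *┃   ┃       
     ┃N┃1000                   ┃   ┃       
     ┃L┃$ wc README.md         ┃   ┃       
     ┃B┃  198  1123 7469 README┃   ┃       
     ┃T┃$ █                    ┃   ┃       
     ┃B┃                       ┃   ┃       
     ┃S┃                       ┃   ┃       
     ┃T┃                       ┃   ┃       
     ┃ ┃                       ┃   ┃       
     ┗━┗━━━━━━━━━━━━━━━━━━━━━━━┛━━━┛       
                                           


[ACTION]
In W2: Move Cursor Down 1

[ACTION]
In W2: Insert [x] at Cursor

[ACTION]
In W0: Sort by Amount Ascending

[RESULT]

     ┏━━━━━━━━━━━┃6,2024-03-25,Dave Brown,▲
     ┃ DataTable ┃7,2024-05-22,Dave Davis,░
     ┠───────────┃8,2024-05-24,Carol Davis░
     ┃City  │Amou┃9,2024-02-18,Alice Clark█
     ┃──────┼────┃10,2024-10-28,Hank King,░
     ┃Berlin│$405┃11,2024-05-17,Grace King░
     ┃Tokyo │$493┃12,2024-03-13,Ivy Lee,36▼
     ┃S┏━━━━━━━━━┗━━━━━━━━━━━━━━━━━━━━━━━━━
     ┃S┃ Terminal              ┃   ┃       
     ┃T┠───────────────────────┨   ┃       
     ┃T┃$ python -c "print(10 *┃   ┃       
     ┃N┃1000                   ┃   ┃       
     ┃N┃$ wc README.md         ┃   ┃       
     ┃L┃  198  1123 7469 README┃   ┃       
     ┃B┃$ █                    ┃   ┃       
     ┃L┃                       ┃   ┃       
     ┃S┃                       ┃   ┃       
     ┃N┃                       ┃   ┃       
     ┃ ┃                       ┃   ┃       
     ┗━┗━━━━━━━━━━━━━━━━━━━━━━━┛━━━┛       
                                           


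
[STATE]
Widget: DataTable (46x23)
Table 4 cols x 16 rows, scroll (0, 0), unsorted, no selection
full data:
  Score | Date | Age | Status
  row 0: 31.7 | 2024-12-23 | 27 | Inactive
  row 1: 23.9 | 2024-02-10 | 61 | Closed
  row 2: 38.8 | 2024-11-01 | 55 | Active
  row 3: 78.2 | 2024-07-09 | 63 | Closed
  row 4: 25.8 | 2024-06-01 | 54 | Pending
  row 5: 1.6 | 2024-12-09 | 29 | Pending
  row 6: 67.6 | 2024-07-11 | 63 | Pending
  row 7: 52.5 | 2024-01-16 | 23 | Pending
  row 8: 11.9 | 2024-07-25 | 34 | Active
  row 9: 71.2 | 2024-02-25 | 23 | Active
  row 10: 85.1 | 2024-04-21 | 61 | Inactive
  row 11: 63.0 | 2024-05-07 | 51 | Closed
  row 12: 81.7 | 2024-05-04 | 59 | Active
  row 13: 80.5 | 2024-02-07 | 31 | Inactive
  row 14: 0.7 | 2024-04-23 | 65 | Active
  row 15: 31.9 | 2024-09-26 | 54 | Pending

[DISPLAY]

Score│Date      │Age│Status                   
─────┼──────────┼───┼────────                 
31.7 │2024-12-23│27 │Inactive                 
23.9 │2024-02-10│61 │Closed                   
38.8 │2024-11-01│55 │Active                   
78.2 │2024-07-09│63 │Closed                   
25.8 │2024-06-01│54 │Pending                  
1.6  │2024-12-09│29 │Pending                  
67.6 │2024-07-11│63 │Pending                  
52.5 │2024-01-16│23 │Pending                  
11.9 │2024-07-25│34 │Active                   
71.2 │2024-02-25│23 │Active                   
85.1 │2024-04-21│61 │Inactive                 
63.0 │2024-05-07│51 │Closed                   
81.7 │2024-05-04│59 │Active                   
80.5 │2024-02-07│31 │Inactive                 
0.7  │2024-04-23│65 │Active                   
31.9 │2024-09-26│54 │Pending                  
                                              
                                              
                                              
                                              
                                              


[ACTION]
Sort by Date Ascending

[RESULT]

Score│Date     ▲│Age│Status                   
─────┼──────────┼───┼────────                 
52.5 │2024-01-16│23 │Pending                  
80.5 │2024-02-07│31 │Inactive                 
23.9 │2024-02-10│61 │Closed                   
71.2 │2024-02-25│23 │Active                   
85.1 │2024-04-21│61 │Inactive                 
0.7  │2024-04-23│65 │Active                   
81.7 │2024-05-04│59 │Active                   
63.0 │2024-05-07│51 │Closed                   
25.8 │2024-06-01│54 │Pending                  
78.2 │2024-07-09│63 │Closed                   
67.6 │2024-07-11│63 │Pending                  
11.9 │2024-07-25│34 │Active                   
31.9 │2024-09-26│54 │Pending                  
38.8 │2024-11-01│55 │Active                   
1.6  │2024-12-09│29 │Pending                  
31.7 │2024-12-23│27 │Inactive                 
                                              
                                              
                                              
                                              
                                              


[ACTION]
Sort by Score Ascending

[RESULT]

Scor▲│Date      │Age│Status                   
─────┼──────────┼───┼────────                 
0.7  │2024-04-23│65 │Active                   
1.6  │2024-12-09│29 │Pending                  
11.9 │2024-07-25│34 │Active                   
23.9 │2024-02-10│61 │Closed                   
25.8 │2024-06-01│54 │Pending                  
31.7 │2024-12-23│27 │Inactive                 
31.9 │2024-09-26│54 │Pending                  
38.8 │2024-11-01│55 │Active                   
52.5 │2024-01-16│23 │Pending                  
63.0 │2024-05-07│51 │Closed                   
67.6 │2024-07-11│63 │Pending                  
71.2 │2024-02-25│23 │Active                   
78.2 │2024-07-09│63 │Closed                   
80.5 │2024-02-07│31 │Inactive                 
81.7 │2024-05-04│59 │Active                   
85.1 │2024-04-21│61 │Inactive                 
                                              
                                              
                                              
                                              
                                              
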